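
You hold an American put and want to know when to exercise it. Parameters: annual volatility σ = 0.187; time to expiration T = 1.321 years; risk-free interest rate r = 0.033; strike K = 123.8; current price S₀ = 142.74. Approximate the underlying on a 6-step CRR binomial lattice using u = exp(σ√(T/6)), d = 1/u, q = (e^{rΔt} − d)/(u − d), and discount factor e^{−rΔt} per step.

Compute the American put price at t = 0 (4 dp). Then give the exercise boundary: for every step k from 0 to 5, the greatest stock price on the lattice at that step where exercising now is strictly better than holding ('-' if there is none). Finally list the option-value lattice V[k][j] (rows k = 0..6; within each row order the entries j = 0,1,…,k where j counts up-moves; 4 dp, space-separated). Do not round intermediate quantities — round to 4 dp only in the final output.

price = 3.2665
boundary = - - - - 100.4891 109.7048
tree:
3.2665
5.5943 1.1601
9.3430 2.2066 0.2088
15.0976 4.1531 0.4377 0.0000
23.3109 7.7152 0.9177 0.0000 0.0000
31.7525 14.0952 1.9242 0.0000 0.0000 0.0000
39.4849 23.3109 4.0344 0.0000 0.0000 0.0000 0.0000

Δt=0.22017, u=1.09171, d=0.91600, q=0.51958, disc=e^(-rΔt)=0.99276
k=6 terminal: V=max(K-S,0) → 39.4849 23.3109 4.0344 0.0000 0.0000 0.0000 0.0000
k=5: j=0 S=92.0475 intr=31.7525 cont=30.8563 V=31.7525[EX]; j=1 S=109.7048 intr=14.0952 cont=13.1990 V=14.0952[EX]; j=2 S=130.7492 intr=0.0000 cont=1.9242 V=1.9242[hold]; j=3 S=155.8305 intr=0.0000 cont=0.0000 V=0.0000[hold]; j=4 S=185.7231 intr=0.0000 cont=0.0000 V=0.0000[hold]; j=5 S=221.3499 intr=0.0000 cont=0.0000 V=0.0000[hold]  S*(5)=109.7048
k=4: j=0 S=100.4891 intr=23.3109 cont=22.4147 V=23.3109[EX]; j=1 S=119.7656 intr=4.0344 cont=7.7152 V=7.7152[hold]; j=2 S=142.7400 intr=0.0000 cont=0.9177 V=0.9177[hold]; j=3 S=170.1215 intr=0.0000 cont=0.0000 V=0.0000[hold]; j=4 S=202.7555 intr=0.0000 cont=0.0000 V=0.0000[hold]  S*(4)=100.4891
k=3: j=0 S=109.7048 intr=14.0952 cont=15.0976 V=15.0976[hold]; j=1 S=130.7492 intr=0.0000 cont=4.1531 V=4.1531[hold]; j=2 S=155.8305 intr=0.0000 cont=0.4377 V=0.4377[hold]; j=3 S=185.7231 intr=0.0000 cont=0.0000 V=0.0000[hold]  S*(3)=-
k=2: j=0 S=119.7656 intr=4.0344 cont=9.3430 V=9.3430[hold]; j=1 S=142.7400 intr=0.0000 cont=2.2066 V=2.2066[hold]; j=2 S=170.1215 intr=0.0000 cont=0.2088 V=0.2088[hold]  S*(2)=-
k=1: j=0 S=130.7492 intr=0.0000 cont=5.5943 V=5.5943[hold]; j=1 S=155.8305 intr=0.0000 cont=1.1601 V=1.1601[hold]  S*(1)=-
k=0: j=0 S=142.7400 intr=0.0000 cont=3.2665 V=3.2665[hold]  S*(0)=-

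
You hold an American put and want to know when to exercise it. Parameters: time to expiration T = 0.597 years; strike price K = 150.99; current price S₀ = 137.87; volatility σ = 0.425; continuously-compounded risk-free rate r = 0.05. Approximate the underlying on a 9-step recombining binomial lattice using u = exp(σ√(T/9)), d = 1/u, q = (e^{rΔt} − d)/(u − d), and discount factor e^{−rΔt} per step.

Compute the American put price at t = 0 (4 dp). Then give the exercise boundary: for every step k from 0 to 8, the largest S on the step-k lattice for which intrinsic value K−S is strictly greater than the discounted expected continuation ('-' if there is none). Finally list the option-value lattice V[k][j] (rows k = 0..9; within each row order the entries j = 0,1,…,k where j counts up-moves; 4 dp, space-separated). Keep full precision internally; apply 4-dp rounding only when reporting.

price = 23.6859
boundary = - - - 99.2788 88.9854 99.2788 110.7629 123.5754 110.7629
tree:
23.6859
31.7203 15.4112
41.1852 21.9982 8.5998
51.7112 30.4134 13.3122 3.7104
62.0046 40.5121 20.0170 6.3629 0.9505
71.2308 51.7112 29.0289 10.6909 1.8619 0.0000
79.5004 62.0046 40.2271 17.4686 3.6472 0.0000 0.0000
86.9126 71.2308 51.7112 27.4146 7.1444 0.0000 0.0000 0.0000
93.5562 79.5004 62.0046 40.2271 13.9951 0.0000 0.0000 0.0000 0.0000
99.5111 86.9126 71.2308 51.7112 27.4146 0.0000 0.0000 0.0000 0.0000 0.0000

params: Δt=0.06633 u=1.11568 d=0.89632 q=0.48781 e^(-rΔt)=0.99669
t_9 payoffs: 99.5111 86.9126 71.2308 51.7112 27.4146 0.0000 0.0000 0.0000 0.0000 0.0000
t_8: node(8,0) S=57.4338 payoff=93.5562 vs cont=93.0563 → 93.5562 [stop]  node(8,1) S=71.4896 payoff=79.5004 vs cont=79.0004 → 79.5004 [stop]  node(8,2) S=88.9854 payoff=62.0046 vs cont=61.5047 → 62.0046 [stop]  node(8,3) S=110.7629 payoff=40.2271 vs cont=39.7272 → 40.2271 [stop]  node(8,4) S=137.8700 payoff=13.1200 vs cont=13.9951 → 13.9951 [wait]  node(8,5) S=171.6111 payoff=0.0000 vs cont=0.0000 → 0.0000 [wait]  node(8,6) S=213.6097 payoff=0.0000 vs cont=0.0000 → 0.0000 [wait]  node(8,7) S=265.8867 payoff=0.0000 vs cont=0.0000 → 0.0000 [wait]  node(8,8) S=330.9575 payoff=0.0000 vs cont=0.0000 → 0.0000 [wait]  ⇒ S*(8)=110.7629
t_7: node(7,0) S=64.0774 payoff=86.9126 vs cont=86.4126 → 86.9126 [stop]  node(7,1) S=79.7592 payoff=71.2308 vs cont=70.7309 → 71.2308 [stop]  node(7,2) S=99.2788 payoff=51.7112 vs cont=51.2113 → 51.7112 [stop]  node(7,3) S=123.5754 payoff=27.4146 vs cont=27.3401 → 27.4146 [stop]  node(7,4) S=153.8181 payoff=0.0000 vs cont=7.1444 → 7.1444 [wait]  node(7,5) S=191.4623 payoff=0.0000 vs cont=0.0000 → 0.0000 [wait]  node(7,6) S=238.3191 payoff=0.0000 vs cont=0.0000 → 0.0000 [wait]  node(7,7) S=296.6432 payoff=0.0000 vs cont=0.0000 → 0.0000 [wait]  ⇒ S*(7)=123.5754
t_6: node(6,0) S=71.4896 payoff=79.5004 vs cont=79.0004 → 79.5004 [stop]  node(6,1) S=88.9854 payoff=62.0046 vs cont=61.5047 → 62.0046 [stop]  node(6,2) S=110.7629 payoff=40.2271 vs cont=39.7272 → 40.2271 [stop]  node(6,3) S=137.8700 payoff=13.1200 vs cont=17.4686 → 17.4686 [wait]  node(6,4) S=171.6111 payoff=0.0000 vs cont=3.6472 → 3.6472 [wait]  node(6,5) S=213.6097 payoff=0.0000 vs cont=0.0000 → 0.0000 [wait]  node(6,6) S=265.8867 payoff=0.0000 vs cont=0.0000 → 0.0000 [wait]  ⇒ S*(6)=110.7629
t_5: node(5,0) S=79.7592 payoff=71.2308 vs cont=70.7309 → 71.2308 [stop]  node(5,1) S=99.2788 payoff=51.7112 vs cont=51.2113 → 51.7112 [stop]  node(5,2) S=123.5754 payoff=27.4146 vs cont=29.0289 → 29.0289 [wait]  node(5,3) S=153.8181 payoff=0.0000 vs cont=10.6909 → 10.6909 [wait]  node(5,4) S=191.4623 payoff=0.0000 vs cont=1.8619 → 1.8619 [wait]  node(5,5) S=238.3191 payoff=0.0000 vs cont=0.0000 → 0.0000 [wait]  ⇒ S*(5)=99.2788
t_4: node(4,0) S=88.9854 payoff=62.0046 vs cont=61.5047 → 62.0046 [stop]  node(4,1) S=110.7629 payoff=40.2271 vs cont=40.5121 → 40.5121 [wait]  node(4,2) S=137.8700 payoff=13.1200 vs cont=20.0170 → 20.0170 [wait]  node(4,3) S=171.6111 payoff=0.0000 vs cont=6.3629 → 6.3629 [wait]  node(4,4) S=213.6097 payoff=0.0000 vs cont=0.9505 → 0.9505 [wait]  ⇒ S*(4)=88.9854
t_3: node(3,0) S=99.2788 payoff=51.7112 vs cont=51.3498 → 51.7112 [stop]  node(3,1) S=123.5754 payoff=27.4146 vs cont=30.4134 → 30.4134 [wait]  node(3,2) S=153.8181 payoff=0.0000 vs cont=13.3122 → 13.3122 [wait]  node(3,3) S=191.4623 payoff=0.0000 vs cont=3.7104 → 3.7104 [wait]  ⇒ S*(3)=99.2788
t_2: node(2,0) S=110.7629 payoff=40.2271 vs cont=41.1852 → 41.1852 [wait]  node(2,1) S=137.8700 payoff=13.1200 vs cont=21.9982 → 21.9982 [wait]  node(2,2) S=171.6111 payoff=0.0000 vs cont=8.5998 → 8.5998 [wait]  ⇒ S*(2)=-
t_1: node(1,0) S=123.5754 payoff=27.4146 vs cont=31.7203 → 31.7203 [wait]  node(1,1) S=153.8181 payoff=0.0000 vs cont=15.4112 → 15.4112 [wait]  ⇒ S*(1)=-
t_0: node(0,0) S=137.8700 payoff=13.1200 vs cont=23.6859 → 23.6859 [wait]  ⇒ S*(0)=-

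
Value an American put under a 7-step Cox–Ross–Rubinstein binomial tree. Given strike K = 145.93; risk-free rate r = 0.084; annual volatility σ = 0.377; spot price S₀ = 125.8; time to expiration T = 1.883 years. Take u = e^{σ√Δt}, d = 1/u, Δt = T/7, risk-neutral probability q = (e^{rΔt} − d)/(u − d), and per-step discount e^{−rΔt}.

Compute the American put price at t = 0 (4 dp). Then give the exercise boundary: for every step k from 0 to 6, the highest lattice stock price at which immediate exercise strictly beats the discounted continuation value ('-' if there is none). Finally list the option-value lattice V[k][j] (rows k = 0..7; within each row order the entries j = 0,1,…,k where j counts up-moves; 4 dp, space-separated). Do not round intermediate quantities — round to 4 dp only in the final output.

Δt=0.26900  u=1.21596  d=0.82240  q=0.50934  discount=0.97766
step 7 (expiry): payoffs max(K−S,0) = 113.9225 98.6052 75.9578 42.4724 0.0000 0.0000 0.0000 0.0000
step 6: (k=6,j=0): S=38.9198, (K−S)⁺=107.0102, hold=103.7498 ⇒ V=107.0102 exercise | (k=6,j=1): S=57.5449, (K−S)⁺=88.3851, hold=85.1246 ⇒ V=88.3851 exercise | (k=6,j=2): S=85.0832, (K−S)⁺=60.8468, hold=57.5863 ⇒ V=60.8468 exercise | (k=6,j=3): S=125.8000, (K−S)⁺=20.1300, hold=20.3739 ⇒ V=20.3739 continue | (k=6,j=4): S=186.0019, (K−S)⁺=0.0000, hold=0.0000 ⇒ V=0.0000 continue | (k=6,j=5): S=275.0136, (K−S)⁺=0.0000, hold=0.0000 ⇒ V=0.0000 continue | (k=6,j=6): S=406.6222, (K−S)⁺=0.0000, hold=0.0000 ⇒ V=0.0000 continue  boundary S*=85.0832
step 5: (k=5,j=0): S=47.3248, (K−S)⁺=98.6052, hold=95.3448 ⇒ V=98.6052 exercise | (k=5,j=1): S=69.9722, (K−S)⁺=75.9578, hold=72.6974 ⇒ V=75.9578 exercise | (k=5,j=2): S=103.4576, (K−S)⁺=42.4724, hold=39.3334 ⇒ V=42.4724 exercise | (k=5,j=3): S=152.9675, (K−S)⁺=0.0000, hold=9.7733 ⇒ V=9.7733 continue | (k=5,j=4): S=226.1704, (K−S)⁺=0.0000, hold=0.0000 ⇒ V=0.0000 continue | (k=5,j=5): S=334.4049, (K−S)⁺=0.0000, hold=0.0000 ⇒ V=0.0000 continue  boundary S*=103.4576
step 4: (k=4,j=0): S=57.5449, (K−S)⁺=88.3851, hold=85.1246 ⇒ V=88.3851 exercise | (k=4,j=1): S=85.0832, (K−S)⁺=60.8468, hold=57.5863 ⇒ V=60.8468 exercise | (k=4,j=2): S=125.8000, (K−S)⁺=20.1300, hold=25.2406 ⇒ V=25.2406 continue | (k=4,j=3): S=186.0019, (K−S)⁺=0.0000, hold=4.6882 ⇒ V=4.6882 continue | (k=4,j=4): S=275.0136, (K−S)⁺=0.0000, hold=0.0000 ⇒ V=0.0000 continue  boundary S*=85.0832
step 3: (k=3,j=0): S=69.9722, (K−S)⁺=75.9578, hold=72.6974 ⇒ V=75.9578 exercise | (k=3,j=1): S=103.4576, (K−S)⁺=42.4724, hold=41.7569 ⇒ V=42.4724 exercise | (k=3,j=2): S=152.9675, (K−S)⁺=0.0000, hold=14.4424 ⇒ V=14.4424 continue | (k=3,j=3): S=226.1704, (K−S)⁺=0.0000, hold=2.2489 ⇒ V=2.2489 continue  boundary S*=103.4576
step 2: (k=2,j=0): S=85.0832, (K−S)⁺=60.8468, hold=57.5863 ⇒ V=60.8468 exercise | (k=2,j=1): S=125.8000, (K−S)⁺=20.1300, hold=27.5657 ⇒ V=27.5657 continue | (k=2,j=2): S=186.0019, (K−S)⁺=0.0000, hold=8.0479 ⇒ V=8.0479 continue  boundary S*=85.0832
step 1: (k=1,j=0): S=103.4576, (K−S)⁺=42.4724, hold=42.9146 ⇒ V=42.9146 continue | (k=1,j=1): S=152.9675, (K−S)⁺=0.0000, hold=17.2307 ⇒ V=17.2307 continue  boundary S*=-
step 0: (k=0,j=0): S=125.8000, (K−S)⁺=20.1300, hold=29.1662 ⇒ V=29.1662 continue  boundary S*=-

price = 29.1662
boundary = - - 85.0832 103.4576 85.0832 103.4576 85.0832
tree:
29.1662
42.9146 17.2307
60.8468 27.5657 8.0479
75.9578 42.4724 14.4424 2.2489
88.3851 60.8468 25.2406 4.6882 0.0000
98.6052 75.9578 42.4724 9.7733 0.0000 0.0000
107.0102 88.3851 60.8468 20.3739 0.0000 0.0000 0.0000
113.9225 98.6052 75.9578 42.4724 0.0000 0.0000 0.0000 0.0000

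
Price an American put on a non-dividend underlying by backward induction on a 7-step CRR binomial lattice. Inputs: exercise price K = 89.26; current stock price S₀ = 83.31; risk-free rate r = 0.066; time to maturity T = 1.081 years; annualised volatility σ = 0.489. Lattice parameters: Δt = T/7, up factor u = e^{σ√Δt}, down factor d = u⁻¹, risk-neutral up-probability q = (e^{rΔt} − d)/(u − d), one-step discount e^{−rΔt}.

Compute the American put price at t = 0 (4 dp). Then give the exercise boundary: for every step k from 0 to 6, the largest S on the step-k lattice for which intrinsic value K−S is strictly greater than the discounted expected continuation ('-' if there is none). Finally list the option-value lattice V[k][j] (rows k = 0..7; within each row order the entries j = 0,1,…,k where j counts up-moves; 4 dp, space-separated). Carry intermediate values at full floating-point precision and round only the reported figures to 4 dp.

price = 17.7778
boundary = - - - 46.8090 56.7264 46.8090 56.7264
tree:
17.7778
24.6295 10.6938
32.9713 16.0689 5.0668
42.4510 23.3495 8.4811 1.4556
50.6345 32.5336 13.8438 2.8204 0.0000
57.3874 42.4510 21.8071 5.4647 0.0000 0.0000
62.9596 50.6345 32.5336 10.5881 0.0000 0.0000 0.0000
67.5577 57.3874 42.4510 20.5150 0.0000 0.0000 0.0000 0.0000

params: Δt=0.15443 u=1.21187 d=0.82517 q=0.47860 e^(-rΔt)=0.98986
t_7 payoffs: 67.5577 57.3874 42.4510 20.5150 0.0000 0.0000 0.0000 0.0000
t_6: node(6,0) S=26.3004 payoff=62.9596 vs cont=62.0545 → 62.9596 [stop]  node(6,1) S=38.6255 payoff=50.6345 vs cont=49.7294 → 50.6345 [stop]  node(6,2) S=56.7264 payoff=32.5336 vs cont=31.6284 → 32.5336 [stop]  node(6,3) S=83.3100 payoff=5.9500 vs cont=10.5881 → 10.5881 [wait]  node(6,4) S=122.3514 payoff=0.0000 vs cont=0.0000 → 0.0000 [wait]  node(6,5) S=179.6887 payoff=0.0000 vs cont=0.0000 → 0.0000 [wait]  node(6,6) S=263.8958 payoff=0.0000 vs cont=0.0000 → 0.0000 [wait]  ⇒ S*(6)=56.7264
t_5: node(5,0) S=31.8726 payoff=57.3874 vs cont=56.4822 → 57.3874 [stop]  node(5,1) S=46.8090 payoff=42.4510 vs cont=41.5458 → 42.4510 [stop]  node(5,2) S=68.7450 payoff=20.5150 vs cont=21.8071 → 21.8071 [wait]  node(5,3) S=100.9609 payoff=0.0000 vs cont=5.4647 → 5.4647 [wait]  node(5,4) S=148.2739 payoff=0.0000 vs cont=0.0000 → 0.0000 [wait]  node(5,5) S=217.7592 payoff=0.0000 vs cont=0.0000 → 0.0000 [wait]  ⇒ S*(5)=46.8090
t_4: node(4,0) S=38.6255 payoff=50.6345 vs cont=49.7294 → 50.6345 [stop]  node(4,1) S=56.7264 payoff=32.5336 vs cont=32.2406 → 32.5336 [stop]  node(4,2) S=83.3100 payoff=5.9500 vs cont=13.8438 → 13.8438 [wait]  node(4,3) S=122.3514 payoff=0.0000 vs cont=2.8204 → 2.8204 [wait]  node(4,4) S=179.6887 payoff=0.0000 vs cont=0.0000 → 0.0000 [wait]  ⇒ S*(4)=56.7264
t_3: node(3,0) S=46.8090 payoff=42.4510 vs cont=41.5458 → 42.4510 [stop]  node(3,1) S=68.7450 payoff=20.5150 vs cont=23.3495 → 23.3495 [wait]  node(3,2) S=100.9609 payoff=0.0000 vs cont=8.4811 → 8.4811 [wait]  node(3,3) S=148.2739 payoff=0.0000 vs cont=1.4556 → 1.4556 [wait]  ⇒ S*(3)=46.8090
t_2: node(2,0) S=56.7264 payoff=32.5336 vs cont=32.9713 → 32.9713 [wait]  node(2,1) S=83.3100 payoff=5.9500 vs cont=16.0689 → 16.0689 [wait]  node(2,2) S=122.3514 payoff=0.0000 vs cont=5.0668 → 5.0668 [wait]  ⇒ S*(2)=-
t_1: node(1,0) S=68.7450 payoff=20.5150 vs cont=24.6295 → 24.6295 [wait]  node(1,1) S=100.9609 payoff=0.0000 vs cont=10.6938 → 10.6938 [wait]  ⇒ S*(1)=-
t_0: node(0,0) S=83.3100 payoff=5.9500 vs cont=17.7778 → 17.7778 [wait]  ⇒ S*(0)=-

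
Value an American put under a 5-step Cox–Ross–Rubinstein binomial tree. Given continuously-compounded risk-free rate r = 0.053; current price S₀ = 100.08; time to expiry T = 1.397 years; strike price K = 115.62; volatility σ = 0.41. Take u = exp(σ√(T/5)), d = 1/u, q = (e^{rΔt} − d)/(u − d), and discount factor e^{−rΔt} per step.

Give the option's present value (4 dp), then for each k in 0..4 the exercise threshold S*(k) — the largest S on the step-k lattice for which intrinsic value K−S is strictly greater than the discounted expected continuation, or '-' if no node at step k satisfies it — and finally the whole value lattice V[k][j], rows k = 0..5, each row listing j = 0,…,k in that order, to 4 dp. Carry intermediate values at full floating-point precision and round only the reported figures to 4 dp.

Δt=0.27940  u=1.24200  d=0.80516  q=0.48018  discount=0.98530
step 5 (expiry): payoffs max(K−S,0) = 81.7552 63.3819 35.0400 0.0000 0.0000 0.0000
step 4: (k=4,j=0): S=42.0599, (K−S)⁺=73.5601, hold=71.8606 ⇒ V=73.5601 exercise | (k=4,j=1): S=64.8795, (K−S)⁺=50.7405, hold=49.0410 ⇒ V=50.7405 exercise | (k=4,j=2): S=100.0800, (K−S)⁺=15.5400, hold=17.9467 ⇒ V=17.9467 continue | (k=4,j=3): S=154.3786, (K−S)⁺=0.0000, hold=0.0000 ⇒ V=0.0000 continue | (k=4,j=4): S=238.1370, (K−S)⁺=0.0000, hold=0.0000 ⇒ V=0.0000 continue  boundary S*=64.8795
step 3: (k=3,j=0): S=52.2381, (K−S)⁺=63.3819, hold=61.6824 ⇒ V=63.3819 exercise | (k=3,j=1): S=80.5800, (K−S)⁺=35.0400, hold=34.4791 ⇒ V=35.0400 exercise | (k=3,j=2): S=124.2989, (K−S)⁺=0.0000, hold=9.1919 ⇒ V=9.1919 continue | (k=3,j=3): S=191.7374, (K−S)⁺=0.0000, hold=0.0000 ⇒ V=0.0000 continue  boundary S*=80.5800
step 2: (k=2,j=0): S=64.8795, (K−S)⁺=50.7405, hold=49.0410 ⇒ V=50.7405 exercise | (k=2,j=1): S=100.0800, (K−S)⁺=15.5400, hold=22.2956 ⇒ V=22.2956 continue | (k=2,j=2): S=154.3786, (K−S)⁺=0.0000, hold=4.7079 ⇒ V=4.7079 continue  boundary S*=64.8795
step 1: (k=1,j=0): S=80.5800, (K−S)⁺=35.0400, hold=36.5367 ⇒ V=36.5367 continue | (k=1,j=1): S=124.2989, (K−S)⁺=0.0000, hold=13.6467 ⇒ V=13.6467 continue  boundary S*=-
step 0: (k=0,j=0): S=100.0800, (K−S)⁺=15.5400, hold=25.1698 ⇒ V=25.1698 continue  boundary S*=-

price = 25.1698
boundary = - - 64.8795 80.5800 64.8795
tree:
25.1698
36.5367 13.6467
50.7405 22.2956 4.7079
63.3819 35.0400 9.1919 0.0000
73.5601 50.7405 17.9467 0.0000 0.0000
81.7552 63.3819 35.0400 0.0000 0.0000 0.0000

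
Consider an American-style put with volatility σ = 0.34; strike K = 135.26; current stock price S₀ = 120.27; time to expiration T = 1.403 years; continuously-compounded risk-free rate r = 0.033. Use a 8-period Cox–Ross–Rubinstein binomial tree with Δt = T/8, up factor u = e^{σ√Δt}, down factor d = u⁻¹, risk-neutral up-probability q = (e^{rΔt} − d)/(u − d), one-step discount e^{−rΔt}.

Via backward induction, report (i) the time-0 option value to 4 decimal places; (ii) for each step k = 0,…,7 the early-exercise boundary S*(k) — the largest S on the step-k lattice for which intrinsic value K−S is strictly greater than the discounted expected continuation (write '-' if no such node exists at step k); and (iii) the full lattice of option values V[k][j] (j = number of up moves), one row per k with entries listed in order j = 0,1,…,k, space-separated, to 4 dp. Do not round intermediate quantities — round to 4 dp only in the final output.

price = 26.1841
boundary = - - - 78.4597 90.4656 78.4597 90.4656 104.3087
tree:
26.1841
34.9964 17.1319
45.3414 24.4207 9.5905
56.8003 33.7057 14.8449 4.1209
67.2128 44.7944 22.3242 7.0737 1.0321
76.2435 56.8003 32.3714 11.9132 2.0149 0.0000
84.0757 67.2128 44.7944 19.5557 3.9334 0.0000 0.0000
90.8685 76.2435 56.8003 30.9513 7.6786 0.0000 0.0000 0.0000
96.7598 84.0757 67.2128 44.7944 14.9900 0.0000 0.0000 0.0000 0.0000

params: Δt=0.17538 u=1.15302 d=0.86729 q=0.48478 e^(-rΔt)=0.99423
t_8 payoffs: 96.7598 84.0757 67.2128 44.7944 14.9900 0.0000 0.0000 0.0000 0.0000
t_7: node(7,0) S=44.3915 payoff=90.8685 vs cont=90.0880 → 90.8685 [stop]  node(7,1) S=59.0165 payoff=76.2435 vs cont=75.4630 → 76.2435 [stop]  node(7,2) S=78.4597 payoff=56.8003 vs cont=56.0197 → 56.8003 [stop]  node(7,3) S=104.3087 payoff=30.9513 vs cont=30.1708 → 30.9513 [stop]  node(7,4) S=138.6737 payoff=0.0000 vs cont=7.6786 → 7.6786 [wait]  node(7,5) S=184.3604 payoff=0.0000 vs cont=0.0000 → 0.0000 [wait]  node(7,6) S=245.0989 payoff=0.0000 vs cont=0.0000 → 0.0000 [wait]  node(7,7) S=325.8479 payoff=0.0000 vs cont=0.0000 → 0.0000 [wait]  ⇒ S*(7)=104.3087
t_6: node(6,0) S=51.1843 payoff=84.0757 vs cont=83.2952 → 84.0757 [stop]  node(6,1) S=68.0472 payoff=67.2128 vs cont=66.4323 → 67.2128 [stop]  node(6,2) S=90.4656 payoff=44.7944 vs cont=44.0138 → 44.7944 [stop]  node(6,3) S=120.2700 payoff=14.9900 vs cont=19.5557 → 19.5557 [wait]  node(6,4) S=159.8935 payoff=0.0000 vs cont=3.9334 → 3.9334 [wait]  node(6,5) S=212.5713 payoff=0.0000 vs cont=0.0000 → 0.0000 [wait]  node(6,6) S=282.6039 payoff=0.0000 vs cont=0.0000 → 0.0000 [wait]  ⇒ S*(6)=90.4656
t_5: node(5,0) S=59.0165 payoff=76.2435 vs cont=75.4630 → 76.2435 [stop]  node(5,1) S=78.4597 payoff=56.8003 vs cont=56.0197 → 56.8003 [stop]  node(5,2) S=104.3087 payoff=30.9513 vs cont=32.3714 → 32.3714 [wait]  node(5,3) S=138.6737 payoff=0.0000 vs cont=11.9132 → 11.9132 [wait]  node(5,4) S=184.3604 payoff=0.0000 vs cont=2.0149 → 2.0149 [wait]  node(5,5) S=245.0989 payoff=0.0000 vs cont=0.0000 → 0.0000 [wait]  ⇒ S*(5)=78.4597
t_4: node(4,0) S=68.0472 payoff=67.2128 vs cont=66.4323 → 67.2128 [stop]  node(4,1) S=90.4656 payoff=44.7944 vs cont=44.6983 → 44.7944 [stop]  node(4,2) S=120.2700 payoff=14.9900 vs cont=22.3242 → 22.3242 [wait]  node(4,3) S=159.8935 payoff=0.0000 vs cont=7.0737 → 7.0737 [wait]  node(4,4) S=212.5713 payoff=0.0000 vs cont=1.0321 → 1.0321 [wait]  ⇒ S*(4)=90.4656
t_3: node(3,0) S=78.4597 payoff=56.8003 vs cont=56.0197 → 56.8003 [stop]  node(3,1) S=104.3087 payoff=30.9513 vs cont=33.7057 → 33.7057 [wait]  node(3,2) S=138.6737 payoff=0.0000 vs cont=14.8449 → 14.8449 [wait]  node(3,3) S=184.3604 payoff=0.0000 vs cont=4.1209 → 4.1209 [wait]  ⇒ S*(3)=78.4597
t_2: node(2,0) S=90.4656 payoff=44.7944 vs cont=45.3414 → 45.3414 [wait]  node(2,1) S=120.2700 payoff=14.9900 vs cont=24.4207 → 24.4207 [wait]  node(2,2) S=159.8935 payoff=0.0000 vs cont=9.5905 → 9.5905 [wait]  ⇒ S*(2)=-
t_1: node(1,0) S=104.3087 payoff=30.9513 vs cont=34.9964 → 34.9964 [wait]  node(1,1) S=138.6737 payoff=0.0000 vs cont=17.1319 → 17.1319 [wait]  ⇒ S*(1)=-
t_0: node(0,0) S=120.2700 payoff=14.9900 vs cont=26.1841 → 26.1841 [wait]  ⇒ S*(0)=-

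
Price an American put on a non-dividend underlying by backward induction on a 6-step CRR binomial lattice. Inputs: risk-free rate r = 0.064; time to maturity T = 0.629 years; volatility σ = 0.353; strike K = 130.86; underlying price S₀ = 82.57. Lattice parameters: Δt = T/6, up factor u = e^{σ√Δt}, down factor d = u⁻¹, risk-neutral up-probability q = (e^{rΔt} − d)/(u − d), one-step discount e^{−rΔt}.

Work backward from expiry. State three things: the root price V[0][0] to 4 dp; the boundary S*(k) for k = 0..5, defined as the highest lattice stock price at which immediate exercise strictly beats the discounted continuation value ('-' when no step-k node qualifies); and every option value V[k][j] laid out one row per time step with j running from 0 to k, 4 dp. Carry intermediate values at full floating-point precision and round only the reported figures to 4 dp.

params: Δt=0.10483 u=1.12108 d=0.89200 q=0.50084 e^(-rΔt)=0.99331
t_6 payoffs: 89.2691 78.5876 65.1627 48.2900 27.0840 0.4317 0.0000
t_5: node(5,0) S=46.6268 payoff=84.2332 vs cont=83.3582 → 84.2332 [stop]  node(5,1) S=58.6017 payoff=72.2583 vs cont=71.3833 → 72.2583 [stop]  node(5,2) S=73.6521 payoff=57.2079 vs cont=56.3329 → 57.2079 [stop]  node(5,3) S=92.5677 payoff=38.2923 vs cont=37.4172 → 38.2923 [stop]  node(5,4) S=116.3414 payoff=14.5186 vs cont=13.6435 → 14.5186 [stop]  node(5,5) S=146.2208 payoff=0.0000 vs cont=0.2141 → 0.2141 [wait]  ⇒ S*(5)=116.3414
t_4: node(4,0) S=52.2724 payoff=78.5876 vs cont=77.7125 → 78.5876 [stop]  node(4,1) S=65.6973 payoff=65.1627 vs cont=64.2877 → 65.1627 [stop]  node(4,2) S=82.5700 payoff=48.2900 vs cont=47.4150 → 48.2900 [stop]  node(4,3) S=103.7760 payoff=27.0840 vs cont=26.2089 → 27.0840 [stop]  node(4,4) S=130.4283 payoff=0.4317 vs cont=7.3051 → 7.3051 [wait]  ⇒ S*(4)=103.7760
t_3: node(3,0) S=58.6017 payoff=72.2583 vs cont=71.3833 → 72.2583 [stop]  node(3,1) S=73.6521 payoff=57.2079 vs cont=56.3329 → 57.2079 [stop]  node(3,2) S=92.5677 payoff=38.2923 vs cont=37.4172 → 38.2923 [stop]  node(3,3) S=116.3414 payoff=14.5186 vs cont=17.0630 → 17.0630 [wait]  ⇒ S*(3)=92.5677
t_2: node(2,0) S=65.6973 payoff=65.1627 vs cont=64.2877 → 65.1627 [stop]  node(2,1) S=82.5700 payoff=48.2900 vs cont=47.4150 → 48.2900 [stop]  node(2,2) S=103.7760 payoff=27.0840 vs cont=27.4748 → 27.4748 [wait]  ⇒ S*(2)=82.5700
t_1: node(1,0) S=73.6521 payoff=57.2079 vs cont=56.3329 → 57.2079 [stop]  node(1,1) S=92.5677 payoff=38.2923 vs cont=37.6116 → 38.2923 [stop]  ⇒ S*(1)=92.5677
t_0: node(0,0) S=82.5700 payoff=48.2900 vs cont=47.4150 → 48.2900 [stop]  ⇒ S*(0)=82.5700

price = 48.2900
boundary = 82.5700 92.5677 82.5700 92.5677 103.7760 116.3414
tree:
48.2900
57.2079 38.2923
65.1627 48.2900 27.4748
72.2583 57.2079 38.2923 17.0630
78.5876 65.1627 48.2900 27.0840 7.3051
84.2332 72.2583 57.2079 38.2923 14.5186 0.2141
89.2691 78.5876 65.1627 48.2900 27.0840 0.4317 0.0000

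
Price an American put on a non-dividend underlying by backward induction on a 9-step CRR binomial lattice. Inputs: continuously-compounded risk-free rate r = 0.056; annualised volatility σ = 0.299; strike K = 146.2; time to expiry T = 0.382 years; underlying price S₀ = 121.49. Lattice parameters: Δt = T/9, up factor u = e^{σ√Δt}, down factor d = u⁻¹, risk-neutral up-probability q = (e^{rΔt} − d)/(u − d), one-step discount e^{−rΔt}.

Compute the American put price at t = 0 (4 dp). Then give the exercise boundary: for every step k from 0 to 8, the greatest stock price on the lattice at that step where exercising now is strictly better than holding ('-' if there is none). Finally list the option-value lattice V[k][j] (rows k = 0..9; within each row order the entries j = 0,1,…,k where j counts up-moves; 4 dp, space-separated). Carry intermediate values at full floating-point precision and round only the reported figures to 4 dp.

price = 25.2913
boundary = - 114.2320 107.4077 114.2320 121.4900 114.2320 121.4900 129.2091 137.4187
tree:
25.2913
31.9680 18.8376
38.7923 24.9699 12.8894
45.2090 31.9680 18.1984 7.7236
51.2423 38.7923 24.7100 11.8737 3.6744
56.9152 45.2090 31.9680 17.5581 6.3336 1.0737
62.2492 51.2423 38.7923 24.7100 10.6001 2.1633 0.0061
67.2645 56.9152 45.2090 31.9680 16.9909 4.3585 0.0123 0.0000
71.9802 62.2492 51.2423 38.7923 24.7100 8.7813 0.0248 0.0000 0.0000
76.4142 67.2645 56.9152 45.2090 31.9680 16.9909 0.0502 0.0000 0.0000 0.0000

Δt=0.04244, u=1.06354, d=0.94026, q=0.50391, disc=e^(-rΔt)=0.99763
k=9 terminal: V=max(K-S,0) → 76.4142 67.2645 56.9152 45.2090 31.9680 16.9909 0.0502 0.0000 0.0000 0.0000
k=8: j=0 S=74.2198 intr=71.9802 cont=71.6331 V=71.9802[EX]; j=1 S=83.9508 intr=62.2492 cont=61.9021 V=62.2492[EX]; j=2 S=94.9577 intr=51.2423 cont=50.8952 V=51.2423[EX]; j=3 S=107.4077 intr=38.7923 cont=38.4452 V=38.7923[EX]; j=4 S=121.4900 intr=24.7100 cont=24.3629 V=24.7100[EX]; j=5 S=137.4187 intr=8.7813 cont=8.4342 V=8.7813[EX]; j=6 S=155.4358 intr=0.0000 cont=0.0248 V=0.0248[hold]; j=7 S=175.8151 intr=0.0000 cont=0.0000 V=0.0000[hold]; j=8 S=198.8663 intr=0.0000 cont=0.0000 V=0.0000[hold]  S*(8)=137.4187
k=7: j=0 S=78.9355 intr=67.2645 cont=66.9174 V=67.2645[EX]; j=1 S=89.2848 intr=56.9152 cont=56.5681 V=56.9152[EX]; j=2 S=100.9910 intr=45.2090 cont=44.8619 V=45.2090[EX]; j=3 S=114.2320 intr=31.9680 cont=31.6209 V=31.9680[EX]; j=4 S=129.2091 intr=16.9909 cont=16.6438 V=16.9909[EX]; j=5 S=146.1498 intr=0.0502 cont=4.3585 V=4.3585[hold]; j=6 S=165.3117 intr=0.0000 cont=0.0123 V=0.0123[hold]; j=7 S=186.9858 intr=0.0000 cont=0.0000 V=0.0000[hold]  S*(7)=129.2091
k=6: j=0 S=83.9508 intr=62.2492 cont=61.9021 V=62.2492[EX]; j=1 S=94.9577 intr=51.2423 cont=50.8952 V=51.2423[EX]; j=2 S=107.4077 intr=38.7923 cont=38.4452 V=38.7923[EX]; j=3 S=121.4900 intr=24.7100 cont=24.3629 V=24.7100[EX]; j=4 S=137.4187 intr=8.7813 cont=10.6001 V=10.6001[hold]; j=5 S=155.4358 intr=0.0000 cont=2.1633 V=2.1633[hold]; j=6 S=175.8151 intr=0.0000 cont=0.0061 V=0.0061[hold]  S*(6)=121.4900
k=5: j=0 S=89.2848 intr=56.9152 cont=56.5681 V=56.9152[EX]; j=1 S=100.9910 intr=45.2090 cont=44.8619 V=45.2090[EX]; j=2 S=114.2320 intr=31.9680 cont=31.6209 V=31.9680[EX]; j=3 S=129.2091 intr=16.9909 cont=17.5581 V=17.5581[hold]; j=4 S=146.1498 intr=0.0502 cont=6.3336 V=6.3336[hold]; j=5 S=165.3117 intr=0.0000 cont=1.0737 V=1.0737[hold]  S*(5)=114.2320
k=4: j=0 S=94.9577 intr=51.2423 cont=50.8952 V=51.2423[EX]; j=1 S=107.4077 intr=38.7923 cont=38.4452 V=38.7923[EX]; j=2 S=121.4900 intr=24.7100 cont=24.6481 V=24.7100[EX]; j=3 S=137.4187 intr=8.7813 cont=11.8737 V=11.8737[hold]; j=4 S=155.4358 intr=0.0000 cont=3.6744 V=3.6744[hold]  S*(4)=121.4900
k=3: j=0 S=100.9910 intr=45.2090 cont=44.8619 V=45.2090[EX]; j=1 S=114.2320 intr=31.9680 cont=31.6209 V=31.9680[EX]; j=2 S=129.2091 intr=16.9909 cont=18.1984 V=18.1984[hold]; j=3 S=146.1498 intr=0.0502 cont=7.7236 V=7.7236[hold]  S*(3)=114.2320
k=2: j=0 S=107.4077 intr=38.7923 cont=38.4452 V=38.7923[EX]; j=1 S=121.4900 intr=24.7100 cont=24.9699 V=24.9699[hold]; j=2 S=137.4187 intr=8.7813 cont=12.8894 V=12.8894[hold]  S*(2)=107.4077
k=1: j=0 S=114.2320 intr=31.9680 cont=31.7515 V=31.9680[EX]; j=1 S=129.2091 intr=16.9909 cont=18.8376 V=18.8376[hold]  S*(1)=114.2320
k=0: j=0 S=121.4900 intr=24.7100 cont=25.2913 V=25.2913[hold]  S*(0)=-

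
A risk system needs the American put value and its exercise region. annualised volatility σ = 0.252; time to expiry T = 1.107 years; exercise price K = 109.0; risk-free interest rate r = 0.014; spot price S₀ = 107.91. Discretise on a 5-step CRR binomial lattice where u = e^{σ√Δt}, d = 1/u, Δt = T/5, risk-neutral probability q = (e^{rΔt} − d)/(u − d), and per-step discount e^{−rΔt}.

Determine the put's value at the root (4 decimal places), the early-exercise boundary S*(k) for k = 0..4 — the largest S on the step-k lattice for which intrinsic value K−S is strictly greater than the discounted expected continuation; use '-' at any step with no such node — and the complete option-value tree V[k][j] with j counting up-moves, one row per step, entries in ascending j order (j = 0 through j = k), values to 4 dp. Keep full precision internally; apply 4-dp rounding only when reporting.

Δt=0.22140, u=1.12589, d=0.88819, q=0.48345, disc=e^(-rΔt)=0.99691
k=5 terminal: V=max(K-S,0) → 49.3540 33.3910 13.1558 0.0000 0.0000 0.0000
k=4: j=0 S=67.1549 intr=41.8451 cont=41.5078 V=41.8451[EX]; j=1 S=85.1275 intr=23.8725 cont=23.5352 V=23.8725[EX]; j=2 S=107.9100 intr=1.0900 cont=6.7746 V=6.7746[hold]; j=3 S=136.7898 intr=0.0000 cont=0.0000 V=0.0000[hold]; j=4 S=173.3987 intr=0.0000 cont=0.0000 V=0.0000[hold]  S*(4)=85.1275
k=3: j=0 S=75.6090 intr=33.3910 cont=33.0536 V=33.3910[EX]; j=1 S=95.8442 intr=13.1558 cont=15.5582 V=15.5582[hold]; j=2 S=121.4948 intr=0.0000 cont=3.4886 V=3.4886[hold]; j=3 S=154.0103 intr=0.0000 cont=0.0000 V=0.0000[hold]  S*(3)=75.6090
k=2: j=0 S=85.1275 intr=23.8725 cont=24.6931 V=24.6931[hold]; j=1 S=107.9100 intr=1.0900 cont=9.6931 V=9.6931[hold]; j=2 S=136.7898 intr=0.0000 cont=1.7964 V=1.7964[hold]  S*(2)=-
k=1: j=0 S=95.8442 intr=13.1558 cont=17.3873 V=17.3873[hold]; j=1 S=121.4948 intr=0.0000 cont=5.8572 V=5.8572[hold]  S*(1)=-
k=0: j=0 S=107.9100 intr=1.0900 cont=11.7765 V=11.7765[hold]  S*(0)=-

price = 11.7765
boundary = - - - 75.6090 85.1275
tree:
11.7765
17.3873 5.8572
24.6931 9.6931 1.7964
33.3910 15.5582 3.4886 0.0000
41.8451 23.8725 6.7746 0.0000 0.0000
49.3540 33.3910 13.1558 0.0000 0.0000 0.0000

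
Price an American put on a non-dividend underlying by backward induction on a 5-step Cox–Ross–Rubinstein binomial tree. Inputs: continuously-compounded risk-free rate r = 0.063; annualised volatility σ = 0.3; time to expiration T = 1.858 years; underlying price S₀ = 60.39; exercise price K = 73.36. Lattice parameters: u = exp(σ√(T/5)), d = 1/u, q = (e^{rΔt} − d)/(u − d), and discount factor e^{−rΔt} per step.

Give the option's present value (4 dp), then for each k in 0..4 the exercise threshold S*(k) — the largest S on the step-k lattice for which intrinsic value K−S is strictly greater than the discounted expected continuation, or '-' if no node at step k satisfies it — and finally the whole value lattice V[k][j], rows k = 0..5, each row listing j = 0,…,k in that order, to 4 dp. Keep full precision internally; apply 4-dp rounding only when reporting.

price = 14.9691
boundary = - 50.2971 41.8909 50.2971 60.3900
tree:
14.9691
23.0629 8.1456
31.4691 14.0335 3.0565
38.4703 23.0629 6.2995 0.1882
44.3014 31.4691 12.9700 0.4004 0.0000
49.1579 38.4703 23.0629 0.8517 0.0000 0.0000

Δt=0.37160, u=1.20067, d=0.83287, q=0.51881, disc=e^(-rΔt)=0.97686
k=5 terminal: V=max(K-S,0) → 49.1579 38.4703 23.0629 0.8517 0.0000 0.0000
k=4: j=0 S=29.0586 intr=44.3014 cont=42.6039 V=44.3014[EX]; j=1 S=41.8909 intr=31.4691 cont=29.7716 V=31.4691[EX]; j=2 S=60.3900 intr=12.9700 cont=11.2725 V=12.9700[EX]; j=3 S=87.0583 intr=0.0000 cont=0.4004 V=0.4004[hold]; j=4 S=125.5032 intr=0.0000 cont=0.0000 V=0.0000[hold]  S*(4)=60.3900
k=3: j=0 S=34.8897 intr=38.4703 cont=36.7728 V=38.4703[EX]; j=1 S=50.2971 intr=23.0629 cont=21.3655 V=23.0629[EX]; j=2 S=72.5083 intr=0.8517 cont=6.2995 V=6.2995[hold]; j=3 S=104.5280 intr=0.0000 cont=0.1882 V=0.1882[hold]  S*(3)=50.2971
k=2: j=0 S=41.8909 intr=31.4691 cont=29.7716 V=31.4691[EX]; j=1 S=60.3900 intr=12.9700 cont=14.0335 V=14.0335[hold]; j=2 S=87.0583 intr=0.0000 cont=3.0565 V=3.0565[hold]  S*(2)=41.8909
k=1: j=0 S=50.2971 intr=23.0629 cont=21.9045 V=23.0629[EX]; j=1 S=72.5083 intr=0.8517 cont=8.1456 V=8.1456[hold]  S*(1)=50.2971
k=0: j=0 S=60.3900 intr=12.9700 cont=14.9691 V=14.9691[hold]  S*(0)=-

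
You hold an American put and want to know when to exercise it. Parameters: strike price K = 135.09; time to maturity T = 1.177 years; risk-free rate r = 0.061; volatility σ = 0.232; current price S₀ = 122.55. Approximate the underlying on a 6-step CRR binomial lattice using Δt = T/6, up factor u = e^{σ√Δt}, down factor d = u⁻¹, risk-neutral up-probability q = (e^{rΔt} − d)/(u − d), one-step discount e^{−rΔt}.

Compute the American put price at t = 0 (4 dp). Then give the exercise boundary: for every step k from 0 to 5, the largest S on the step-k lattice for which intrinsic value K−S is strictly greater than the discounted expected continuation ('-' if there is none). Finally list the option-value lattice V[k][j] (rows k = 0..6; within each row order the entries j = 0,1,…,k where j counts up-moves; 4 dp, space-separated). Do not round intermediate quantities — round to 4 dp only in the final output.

params: Δt=0.19617 u=1.10822 d=0.90235 q=0.53281 e^(-rΔt)=0.98811
t_6 payoffs: 68.9355 53.8424 35.3058 12.5400 0.0000 0.0000 0.0000
t_5: node(5,0) S=73.3137 payoff=61.7763 vs cont=60.1695 → 61.7763 [stop]  node(5,1) S=90.0402 payoff=45.0498 vs cont=43.4430 → 45.0498 [stop]  node(5,2) S=110.5828 payoff=24.5072 vs cont=22.9003 → 24.5072 [stop]  node(5,3) S=135.8123 payoff=0.0000 vs cont=5.7889 → 5.7889 [wait]  node(5,4) S=166.7978 payoff=0.0000 vs cont=0.0000 → 0.0000 [wait]  node(5,5) S=204.8527 payoff=0.0000 vs cont=0.0000 → 0.0000 [wait]  ⇒ S*(5)=110.5828
t_4: node(4,0) S=81.2476 payoff=53.8424 vs cont=52.2355 → 53.8424 [stop]  node(4,1) S=99.7842 payoff=35.3058 vs cont=33.6989 → 35.3058 [stop]  node(4,2) S=122.5500 payoff=12.5400 vs cont=14.3611 → 14.3611 [wait]  node(4,3) S=150.5098 payoff=0.0000 vs cont=2.6724 → 2.6724 [wait]  node(4,4) S=184.8486 payoff=0.0000 vs cont=0.0000 → 0.0000 [wait]  ⇒ S*(4)=99.7842
t_3: node(3,0) S=90.0402 payoff=45.0498 vs cont=43.4430 → 45.0498 [stop]  node(3,1) S=110.5828 payoff=24.5072 vs cont=23.8590 → 24.5072 [stop]  node(3,2) S=135.8123 payoff=0.0000 vs cont=8.0365 → 8.0365 [wait]  node(3,3) S=166.7978 payoff=0.0000 vs cont=1.2337 → 1.2337 [wait]  ⇒ S*(3)=110.5828
t_2: node(2,0) S=99.7842 payoff=35.3058 vs cont=33.6989 → 35.3058 [stop]  node(2,1) S=122.5500 payoff=12.5400 vs cont=15.5443 → 15.5443 [wait]  node(2,2) S=150.5098 payoff=0.0000 vs cont=4.3594 → 4.3594 [wait]  ⇒ S*(2)=99.7842
t_1: node(1,0) S=110.5828 payoff=24.5072 vs cont=24.4820 → 24.5072 [stop]  node(1,1) S=135.8123 payoff=0.0000 vs cont=9.4709 → 9.4709 [wait]  ⇒ S*(1)=110.5828
t_0: node(0,0) S=122.5500 payoff=12.5400 vs cont=16.2995 → 16.2995 [wait]  ⇒ S*(0)=-

price = 16.2995
boundary = - 110.5828 99.7842 110.5828 99.7842 110.5828
tree:
16.2995
24.5072 9.4709
35.3058 15.5443 4.3594
45.0498 24.5072 8.0365 1.2337
53.8424 35.3058 14.3611 2.6724 0.0000
61.7763 45.0498 24.5072 5.7889 0.0000 0.0000
68.9355 53.8424 35.3058 12.5400 0.0000 0.0000 0.0000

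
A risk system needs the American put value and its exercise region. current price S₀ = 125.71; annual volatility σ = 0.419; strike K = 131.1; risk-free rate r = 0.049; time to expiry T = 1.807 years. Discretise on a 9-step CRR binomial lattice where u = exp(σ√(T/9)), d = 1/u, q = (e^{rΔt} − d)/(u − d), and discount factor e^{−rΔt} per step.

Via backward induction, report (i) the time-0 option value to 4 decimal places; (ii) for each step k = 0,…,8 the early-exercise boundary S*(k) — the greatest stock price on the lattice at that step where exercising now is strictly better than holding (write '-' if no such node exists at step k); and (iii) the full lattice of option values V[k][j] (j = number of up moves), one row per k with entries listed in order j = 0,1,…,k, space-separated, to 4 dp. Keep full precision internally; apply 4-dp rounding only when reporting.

price = 26.5020
boundary = - - - 71.5745 59.3227 71.5745 59.3227 71.5745 86.3566
tree:
26.5020
35.7337 17.0226
46.8348 24.4143 9.3460
59.5255 34.0181 14.4876 3.9547
71.7773 45.8500 21.8698 6.7691 0.9798
81.9319 59.5255 31.9434 11.3804 1.9006 0.0000
90.3483 71.7773 44.7620 18.6807 3.6867 0.0000 0.0000
97.3239 81.9319 59.5255 29.6513 7.1514 0.0000 0.0000 0.0000
103.1056 90.3483 71.7773 44.7434 13.8720 0.0000 0.0000 0.0000 0.0000
107.8975 97.3239 81.9319 59.5255 26.9084 0.0000 0.0000 0.0000 0.0000 0.0000

Δt=0.20078, u=1.20653, d=0.82882, q=0.47938, disc=e^(-rΔt)=0.99021
k=9 terminal: V=max(K-S,0) → 107.8975 97.3239 81.9319 59.5255 26.9084 0.0000 0.0000 0.0000 0.0000 0.0000
k=8: j=0 S=27.9944 intr=103.1056 cont=101.8221 V=103.1056[EX]; j=1 S=40.7517 intr=90.3483 cont=89.0648 V=90.3483[EX]; j=2 S=59.3227 intr=71.7773 cont=70.4939 V=71.7773[EX]; j=3 S=86.3566 intr=44.7434 cont=43.4600 V=44.7434[EX]; j=4 S=125.7100 intr=5.3900 cont=13.8720 V=13.8720[hold]; j=5 S=182.9972 intr=0.0000 cont=0.0000 V=0.0000[hold]; j=6 S=266.3906 intr=0.0000 cont=0.0000 V=0.0000[hold]; j=7 S=387.7872 intr=0.0000 cont=0.0000 V=0.0000[hold]; j=8 S=564.5052 intr=0.0000 cont=0.0000 V=0.0000[hold]  S*(8)=86.3566
k=7: j=0 S=33.7761 intr=97.3239 cont=96.0405 V=97.3239[EX]; j=1 S=49.1681 intr=81.9319 cont=80.6484 V=81.9319[EX]; j=2 S=71.5745 intr=59.5255 cont=58.2421 V=59.5255[EX]; j=3 S=104.1916 intr=26.9084 cont=29.6513 V=29.6513[hold]; j=4 S=151.6726 intr=0.0000 cont=7.1514 V=7.1514[hold]; j=5 S=220.7911 intr=0.0000 cont=0.0000 V=0.0000[hold]; j=6 S=321.4076 intr=0.0000 cont=0.0000 V=0.0000[hold]; j=7 S=467.8759 intr=0.0000 cont=0.0000 V=0.0000[hold]  S*(7)=71.5745
k=6: j=0 S=40.7517 intr=90.3483 cont=89.0648 V=90.3483[EX]; j=1 S=59.3227 intr=71.7773 cont=70.4939 V=71.7773[EX]; j=2 S=86.3566 intr=44.7434 cont=44.7620 V=44.7620[hold]; j=3 S=125.7100 intr=5.3900 cont=18.6807 V=18.6807[hold]; j=4 S=182.9972 intr=0.0000 cont=3.6867 V=3.6867[hold]; j=5 S=266.3906 intr=0.0000 cont=0.0000 V=0.0000[hold]; j=6 S=387.7872 intr=0.0000 cont=0.0000 V=0.0000[hold]  S*(6)=59.3227
k=5: j=0 S=49.1681 intr=81.9319 cont=80.6484 V=81.9319[EX]; j=1 S=71.5745 intr=59.5255 cont=58.2509 V=59.5255[EX]; j=2 S=104.1916 intr=26.9084 cont=31.9434 V=31.9434[hold]; j=3 S=151.6726 intr=0.0000 cont=11.3804 V=11.3804[hold]; j=4 S=220.7911 intr=0.0000 cont=1.9006 V=1.9006[hold]; j=5 S=321.4076 intr=0.0000 cont=0.0000 V=0.0000[hold]  S*(5)=71.5745
k=4: j=0 S=59.3227 intr=71.7773 cont=70.4939 V=71.7773[EX]; j=1 S=86.3566 intr=44.7434 cont=45.8500 V=45.8500[hold]; j=2 S=125.7100 intr=5.3900 cont=21.8698 V=21.8698[hold]; j=3 S=182.9972 intr=0.0000 cont=6.7691 V=6.7691[hold]; j=4 S=266.3906 intr=0.0000 cont=0.9798 V=0.9798[hold]  S*(4)=59.3227
k=3: j=0 S=71.5745 intr=59.5255 cont=58.7674 V=59.5255[EX]; j=1 S=104.1916 intr=26.9084 cont=34.0181 V=34.0181[hold]; j=2 S=151.6726 intr=0.0000 cont=14.4876 V=14.4876[hold]; j=3 S=220.7911 intr=0.0000 cont=3.9547 V=3.9547[hold]  S*(3)=71.5745
k=2: j=0 S=86.3566 intr=44.7434 cont=46.8348 V=46.8348[hold]; j=1 S=125.7100 intr=5.3900 cont=24.4143 V=24.4143[hold]; j=2 S=182.9972 intr=0.0000 cont=9.3460 V=9.3460[hold]  S*(2)=-
k=1: j=0 S=104.1916 intr=26.9084 cont=35.7337 V=35.7337[hold]; j=1 S=151.6726 intr=0.0000 cont=17.0226 V=17.0226[hold]  S*(1)=-
k=0: j=0 S=125.7100 intr=5.3900 cont=26.5020 V=26.5020[hold]  S*(0)=-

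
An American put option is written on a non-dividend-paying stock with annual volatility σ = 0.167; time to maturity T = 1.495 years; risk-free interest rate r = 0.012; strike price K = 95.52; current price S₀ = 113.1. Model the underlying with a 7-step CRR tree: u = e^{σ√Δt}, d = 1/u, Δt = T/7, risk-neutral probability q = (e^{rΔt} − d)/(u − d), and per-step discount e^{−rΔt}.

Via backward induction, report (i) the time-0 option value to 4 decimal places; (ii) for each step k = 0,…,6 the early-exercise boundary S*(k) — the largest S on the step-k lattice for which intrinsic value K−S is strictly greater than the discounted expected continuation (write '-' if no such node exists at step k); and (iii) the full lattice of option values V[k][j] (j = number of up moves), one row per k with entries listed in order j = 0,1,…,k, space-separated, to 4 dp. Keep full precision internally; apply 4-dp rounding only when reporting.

price = 2.2474
boundary = - - - - - 76.8909 83.0601
tree:
2.2474
3.6410 0.8503
5.7638 1.5142 0.1836
8.8663 2.6576 0.3663 0.0000
13.1545 4.5778 0.7305 0.0000 0.0000
18.6291 7.6888 1.4570 0.0000 0.0000 0.0000
24.3401 12.4599 2.9059 0.0000 0.0000 0.0000 0.0000
29.6269 18.6291 5.7957 0.0000 0.0000 0.0000 0.0000 0.0000

Δt=0.21357  u=1.08023  d=0.92573  q=0.49732  discount=0.99744
step 7 (expiry): payoffs max(K−S,0) = 29.6269 18.6291 5.7957 0.0000 0.0000 0.0000 0.0000 0.0000
step 6: (k=6,j=0): S=71.1799, (K−S)⁺=24.3401, hold=24.0956 ⇒ V=24.3401 exercise | (k=6,j=1): S=83.0601, (K−S)⁺=12.4599, hold=12.2154 ⇒ V=12.4599 exercise | (k=6,j=2): S=96.9231, (K−S)⁺=0.0000, hold=2.9059 ⇒ V=2.9059 continue | (k=6,j=3): S=113.1000, (K−S)⁺=0.0000, hold=0.0000 ⇒ V=0.0000 continue | (k=6,j=4): S=131.9768, (K−S)⁺=0.0000, hold=0.0000 ⇒ V=0.0000 continue | (k=6,j=5): S=154.0043, (K−S)⁺=0.0000, hold=0.0000 ⇒ V=0.0000 continue | (k=6,j=6): S=179.7082, (K−S)⁺=0.0000, hold=0.0000 ⇒ V=0.0000 continue  boundary S*=83.0601
step 5: (k=5,j=0): S=76.8909, (K−S)⁺=18.6291, hold=18.3846 ⇒ V=18.6291 exercise | (k=5,j=1): S=89.7243, (K−S)⁺=5.7957, hold=7.6888 ⇒ V=7.6888 continue | (k=5,j=2): S=104.6996, (K−S)⁺=0.0000, hold=1.4570 ⇒ V=1.4570 continue | (k=5,j=3): S=122.1744, (K−S)⁺=0.0000, hold=0.0000 ⇒ V=0.0000 continue | (k=5,j=4): S=142.5658, (K−S)⁺=0.0000, hold=0.0000 ⇒ V=0.0000 continue | (k=5,j=5): S=166.3606, (K−S)⁺=0.0000, hold=0.0000 ⇒ V=0.0000 continue  boundary S*=76.8909
step 4: (k=4,j=0): S=83.0601, (K−S)⁺=12.4599, hold=13.1545 ⇒ V=13.1545 continue | (k=4,j=1): S=96.9231, (K−S)⁺=0.0000, hold=4.5778 ⇒ V=4.5778 continue | (k=4,j=2): S=113.1000, (K−S)⁺=0.0000, hold=0.7305 ⇒ V=0.7305 continue | (k=4,j=3): S=131.9768, (K−S)⁺=0.0000, hold=0.0000 ⇒ V=0.0000 continue | (k=4,j=4): S=154.0043, (K−S)⁺=0.0000, hold=0.0000 ⇒ V=0.0000 continue  boundary S*=-
step 3: (k=3,j=0): S=89.7243, (K−S)⁺=5.7957, hold=8.8663 ⇒ V=8.8663 continue | (k=3,j=1): S=104.6996, (K−S)⁺=0.0000, hold=2.6576 ⇒ V=2.6576 continue | (k=3,j=2): S=122.1744, (K−S)⁺=0.0000, hold=0.3663 ⇒ V=0.3663 continue | (k=3,j=3): S=142.5658, (K−S)⁺=0.0000, hold=0.0000 ⇒ V=0.0000 continue  boundary S*=-
step 2: (k=2,j=0): S=96.9231, (K−S)⁺=0.0000, hold=5.7638 ⇒ V=5.7638 continue | (k=2,j=1): S=113.1000, (K−S)⁺=0.0000, hold=1.5142 ⇒ V=1.5142 continue | (k=2,j=2): S=131.9768, (K−S)⁺=0.0000, hold=0.1836 ⇒ V=0.1836 continue  boundary S*=-
step 1: (k=1,j=0): S=104.6996, (K−S)⁺=0.0000, hold=3.6410 ⇒ V=3.6410 continue | (k=1,j=1): S=122.1744, (K−S)⁺=0.0000, hold=0.8503 ⇒ V=0.8503 continue  boundary S*=-
step 0: (k=0,j=0): S=113.1000, (K−S)⁺=0.0000, hold=2.2474 ⇒ V=2.2474 continue  boundary S*=-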